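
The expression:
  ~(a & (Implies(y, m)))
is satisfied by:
  {y: True, a: False, m: False}
  {y: False, a: False, m: False}
  {m: True, y: True, a: False}
  {m: True, y: False, a: False}
  {a: True, y: True, m: False}


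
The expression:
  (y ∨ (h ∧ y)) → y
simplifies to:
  True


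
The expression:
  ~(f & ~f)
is always true.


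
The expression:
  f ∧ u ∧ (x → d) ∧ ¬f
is never true.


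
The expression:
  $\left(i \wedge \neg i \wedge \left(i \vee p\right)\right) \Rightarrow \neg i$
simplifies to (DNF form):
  $\text{True}$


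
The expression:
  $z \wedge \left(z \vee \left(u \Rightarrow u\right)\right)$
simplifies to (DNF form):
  $z$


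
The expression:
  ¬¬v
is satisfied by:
  {v: True}


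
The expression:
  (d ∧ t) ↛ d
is never true.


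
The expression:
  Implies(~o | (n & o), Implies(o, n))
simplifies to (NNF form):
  True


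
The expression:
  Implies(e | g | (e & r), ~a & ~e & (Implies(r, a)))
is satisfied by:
  {a: False, e: False, g: False, r: False}
  {r: True, a: False, e: False, g: False}
  {a: True, r: False, e: False, g: False}
  {r: True, a: True, e: False, g: False}
  {g: True, r: False, a: False, e: False}


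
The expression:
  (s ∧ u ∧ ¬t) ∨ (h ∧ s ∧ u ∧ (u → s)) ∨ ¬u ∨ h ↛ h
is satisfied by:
  {s: True, h: True, t: False, u: False}
  {s: True, h: False, t: False, u: False}
  {s: True, t: True, h: True, u: False}
  {s: True, t: True, h: False, u: False}
  {h: True, s: False, t: False, u: False}
  {s: False, h: False, t: False, u: False}
  {t: True, h: True, s: False, u: False}
  {t: True, s: False, h: False, u: False}
  {s: True, u: True, h: True, t: False}
  {s: True, u: True, h: False, t: False}
  {s: True, u: True, t: True, h: True}


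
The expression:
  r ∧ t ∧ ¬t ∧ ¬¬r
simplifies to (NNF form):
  False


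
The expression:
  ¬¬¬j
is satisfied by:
  {j: False}


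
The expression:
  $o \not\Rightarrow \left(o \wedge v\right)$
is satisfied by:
  {o: True, v: False}


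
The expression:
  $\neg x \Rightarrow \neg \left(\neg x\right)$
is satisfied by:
  {x: True}


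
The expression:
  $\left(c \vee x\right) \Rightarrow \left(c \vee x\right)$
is always true.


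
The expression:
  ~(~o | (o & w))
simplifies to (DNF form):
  o & ~w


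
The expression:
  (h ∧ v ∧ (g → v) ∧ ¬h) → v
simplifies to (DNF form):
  True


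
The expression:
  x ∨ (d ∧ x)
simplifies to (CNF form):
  x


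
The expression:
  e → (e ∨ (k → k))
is always true.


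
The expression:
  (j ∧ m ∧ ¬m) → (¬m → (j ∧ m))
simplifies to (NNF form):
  True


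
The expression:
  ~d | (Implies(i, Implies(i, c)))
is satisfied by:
  {c: True, d: False, i: False}
  {c: False, d: False, i: False}
  {i: True, c: True, d: False}
  {i: True, c: False, d: False}
  {d: True, c: True, i: False}
  {d: True, c: False, i: False}
  {d: True, i: True, c: True}


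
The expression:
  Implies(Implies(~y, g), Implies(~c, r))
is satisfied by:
  {r: True, c: True, y: False, g: False}
  {r: True, c: True, g: True, y: False}
  {r: True, c: True, y: True, g: False}
  {r: True, c: True, g: True, y: True}
  {r: True, y: False, g: False, c: False}
  {r: True, g: True, y: False, c: False}
  {r: True, y: True, g: False, c: False}
  {r: True, g: True, y: True, c: False}
  {c: True, y: False, g: False, r: False}
  {g: True, c: True, y: False, r: False}
  {c: True, y: True, g: False, r: False}
  {g: True, c: True, y: True, r: False}
  {c: False, y: False, g: False, r: False}


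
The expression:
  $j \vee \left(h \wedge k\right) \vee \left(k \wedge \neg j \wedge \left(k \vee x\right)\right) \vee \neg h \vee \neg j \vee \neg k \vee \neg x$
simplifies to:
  $\text{True}$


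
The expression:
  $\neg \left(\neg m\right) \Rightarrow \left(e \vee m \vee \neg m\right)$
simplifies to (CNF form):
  $\text{True}$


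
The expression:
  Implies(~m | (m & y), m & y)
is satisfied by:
  {m: True}


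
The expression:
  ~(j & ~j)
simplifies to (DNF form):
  True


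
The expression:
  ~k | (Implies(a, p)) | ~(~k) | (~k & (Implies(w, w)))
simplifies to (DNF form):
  True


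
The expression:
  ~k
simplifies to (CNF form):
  ~k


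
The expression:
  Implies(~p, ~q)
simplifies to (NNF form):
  p | ~q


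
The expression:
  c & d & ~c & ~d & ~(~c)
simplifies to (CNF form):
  False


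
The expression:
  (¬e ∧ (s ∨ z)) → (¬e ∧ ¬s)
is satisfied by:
  {e: True, s: False}
  {s: False, e: False}
  {s: True, e: True}


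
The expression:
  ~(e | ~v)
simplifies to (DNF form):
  v & ~e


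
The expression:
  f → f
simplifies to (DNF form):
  True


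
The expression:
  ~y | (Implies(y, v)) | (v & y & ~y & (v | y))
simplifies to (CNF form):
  v | ~y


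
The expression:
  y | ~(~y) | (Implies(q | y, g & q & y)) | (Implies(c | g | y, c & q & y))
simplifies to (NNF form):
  y | ~q | (~c & ~g)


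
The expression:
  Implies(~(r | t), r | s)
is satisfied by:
  {r: True, t: True, s: True}
  {r: True, t: True, s: False}
  {r: True, s: True, t: False}
  {r: True, s: False, t: False}
  {t: True, s: True, r: False}
  {t: True, s: False, r: False}
  {s: True, t: False, r: False}


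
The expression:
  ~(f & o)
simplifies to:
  ~f | ~o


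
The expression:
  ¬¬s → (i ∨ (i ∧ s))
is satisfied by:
  {i: True, s: False}
  {s: False, i: False}
  {s: True, i: True}


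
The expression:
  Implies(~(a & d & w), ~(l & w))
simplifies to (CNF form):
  (a | ~l | ~w) & (d | ~l | ~w)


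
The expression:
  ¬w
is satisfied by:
  {w: False}


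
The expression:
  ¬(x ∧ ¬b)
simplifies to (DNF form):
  b ∨ ¬x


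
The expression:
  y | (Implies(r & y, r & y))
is always true.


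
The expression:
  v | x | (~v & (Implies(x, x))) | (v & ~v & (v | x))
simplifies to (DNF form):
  True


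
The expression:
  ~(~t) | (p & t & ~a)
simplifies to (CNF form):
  t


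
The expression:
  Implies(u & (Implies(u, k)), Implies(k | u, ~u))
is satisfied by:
  {u: False, k: False}
  {k: True, u: False}
  {u: True, k: False}


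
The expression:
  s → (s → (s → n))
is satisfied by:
  {n: True, s: False}
  {s: False, n: False}
  {s: True, n: True}


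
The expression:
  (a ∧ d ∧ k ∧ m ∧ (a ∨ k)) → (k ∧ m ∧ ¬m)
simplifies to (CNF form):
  ¬a ∨ ¬d ∨ ¬k ∨ ¬m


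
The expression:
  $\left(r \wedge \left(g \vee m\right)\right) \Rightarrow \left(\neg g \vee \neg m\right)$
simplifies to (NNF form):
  $\neg g \vee \neg m \vee \neg r$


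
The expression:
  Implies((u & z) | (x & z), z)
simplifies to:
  True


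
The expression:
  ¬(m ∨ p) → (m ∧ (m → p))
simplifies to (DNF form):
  m ∨ p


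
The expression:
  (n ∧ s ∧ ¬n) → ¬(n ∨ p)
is always true.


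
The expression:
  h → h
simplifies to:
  True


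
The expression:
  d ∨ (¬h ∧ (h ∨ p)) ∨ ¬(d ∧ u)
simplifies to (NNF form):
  True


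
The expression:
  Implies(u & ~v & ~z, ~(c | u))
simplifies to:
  v | z | ~u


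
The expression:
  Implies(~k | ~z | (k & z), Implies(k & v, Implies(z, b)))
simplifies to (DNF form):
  b | ~k | ~v | ~z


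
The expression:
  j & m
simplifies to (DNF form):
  j & m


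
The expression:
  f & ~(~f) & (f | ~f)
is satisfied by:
  {f: True}


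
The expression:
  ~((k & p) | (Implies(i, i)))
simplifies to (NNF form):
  False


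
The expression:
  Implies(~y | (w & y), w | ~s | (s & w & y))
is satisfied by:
  {y: True, w: True, s: False}
  {y: True, s: False, w: False}
  {w: True, s: False, y: False}
  {w: False, s: False, y: False}
  {y: True, w: True, s: True}
  {y: True, s: True, w: False}
  {w: True, s: True, y: False}


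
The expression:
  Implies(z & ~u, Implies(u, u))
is always true.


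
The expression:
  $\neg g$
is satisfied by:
  {g: False}


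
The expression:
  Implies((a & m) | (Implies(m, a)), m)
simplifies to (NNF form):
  m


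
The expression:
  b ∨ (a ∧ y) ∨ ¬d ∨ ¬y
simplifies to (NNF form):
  a ∨ b ∨ ¬d ∨ ¬y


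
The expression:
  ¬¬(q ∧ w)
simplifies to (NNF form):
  q ∧ w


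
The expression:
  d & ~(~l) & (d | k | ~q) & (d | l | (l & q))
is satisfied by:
  {d: True, l: True}


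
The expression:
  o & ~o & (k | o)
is never true.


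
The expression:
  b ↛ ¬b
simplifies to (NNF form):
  b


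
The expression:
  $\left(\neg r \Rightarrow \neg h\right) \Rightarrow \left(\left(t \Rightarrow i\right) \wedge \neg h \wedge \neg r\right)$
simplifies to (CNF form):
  $\neg r \wedge \left(h \vee i \vee \neg t\right)$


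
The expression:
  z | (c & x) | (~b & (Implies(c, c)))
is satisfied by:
  {z: True, c: True, x: True, b: False}
  {z: True, c: True, x: False, b: False}
  {z: True, x: True, c: False, b: False}
  {z: True, x: False, c: False, b: False}
  {c: True, x: True, z: False, b: False}
  {c: True, x: False, z: False, b: False}
  {x: True, z: False, c: False, b: False}
  {x: False, z: False, c: False, b: False}
  {b: True, z: True, c: True, x: True}
  {b: True, z: True, c: True, x: False}
  {b: True, z: True, x: True, c: False}
  {b: True, z: True, x: False, c: False}
  {b: True, c: True, x: True, z: False}


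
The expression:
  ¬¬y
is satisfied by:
  {y: True}


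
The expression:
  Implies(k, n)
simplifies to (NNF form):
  n | ~k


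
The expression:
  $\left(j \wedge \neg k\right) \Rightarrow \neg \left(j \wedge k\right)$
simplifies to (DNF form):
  $\text{True}$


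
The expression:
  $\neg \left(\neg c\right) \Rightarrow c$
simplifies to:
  $\text{True}$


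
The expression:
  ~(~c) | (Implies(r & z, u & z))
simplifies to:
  c | u | ~r | ~z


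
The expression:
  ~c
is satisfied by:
  {c: False}


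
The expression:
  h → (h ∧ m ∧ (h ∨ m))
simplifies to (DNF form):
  m ∨ ¬h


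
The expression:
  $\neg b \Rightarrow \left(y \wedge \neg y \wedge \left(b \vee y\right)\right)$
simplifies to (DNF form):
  $b$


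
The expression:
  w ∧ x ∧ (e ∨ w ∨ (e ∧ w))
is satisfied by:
  {w: True, x: True}


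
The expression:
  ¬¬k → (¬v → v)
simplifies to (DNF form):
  v ∨ ¬k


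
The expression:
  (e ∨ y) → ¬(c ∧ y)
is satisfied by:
  {c: False, y: False}
  {y: True, c: False}
  {c: True, y: False}


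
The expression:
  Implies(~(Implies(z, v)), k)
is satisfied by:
  {k: True, v: True, z: False}
  {k: True, v: False, z: False}
  {v: True, k: False, z: False}
  {k: False, v: False, z: False}
  {z: True, k: True, v: True}
  {z: True, k: True, v: False}
  {z: True, v: True, k: False}


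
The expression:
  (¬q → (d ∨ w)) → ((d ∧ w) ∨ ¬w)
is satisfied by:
  {d: True, w: False}
  {w: False, d: False}
  {w: True, d: True}


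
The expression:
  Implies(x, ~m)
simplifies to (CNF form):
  ~m | ~x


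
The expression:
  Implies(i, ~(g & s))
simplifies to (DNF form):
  ~g | ~i | ~s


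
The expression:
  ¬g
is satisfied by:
  {g: False}


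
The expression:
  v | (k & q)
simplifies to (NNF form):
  v | (k & q)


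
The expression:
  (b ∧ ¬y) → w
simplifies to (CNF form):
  w ∨ y ∨ ¬b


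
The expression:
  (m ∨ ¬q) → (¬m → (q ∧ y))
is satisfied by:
  {q: True, m: True}
  {q: True, m: False}
  {m: True, q: False}


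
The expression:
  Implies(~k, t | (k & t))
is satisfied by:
  {k: True, t: True}
  {k: True, t: False}
  {t: True, k: False}


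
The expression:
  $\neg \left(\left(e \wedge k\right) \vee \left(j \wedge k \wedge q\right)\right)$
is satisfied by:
  {e: False, k: False, q: False, j: False}
  {j: True, e: False, k: False, q: False}
  {q: True, e: False, k: False, j: False}
  {j: True, q: True, e: False, k: False}
  {e: True, j: False, k: False, q: False}
  {j: True, e: True, k: False, q: False}
  {q: True, e: True, j: False, k: False}
  {j: True, q: True, e: True, k: False}
  {k: True, q: False, e: False, j: False}
  {k: True, j: True, q: False, e: False}
  {k: True, q: True, j: False, e: False}


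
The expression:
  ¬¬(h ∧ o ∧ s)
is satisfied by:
  {h: True, s: True, o: True}


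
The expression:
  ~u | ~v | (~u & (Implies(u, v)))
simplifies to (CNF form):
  ~u | ~v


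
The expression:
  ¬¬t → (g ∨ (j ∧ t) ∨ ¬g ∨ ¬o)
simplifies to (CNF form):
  True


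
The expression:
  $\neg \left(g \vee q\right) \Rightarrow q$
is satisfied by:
  {q: True, g: True}
  {q: True, g: False}
  {g: True, q: False}


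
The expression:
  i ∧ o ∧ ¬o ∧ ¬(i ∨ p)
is never true.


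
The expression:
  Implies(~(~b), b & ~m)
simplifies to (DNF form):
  ~b | ~m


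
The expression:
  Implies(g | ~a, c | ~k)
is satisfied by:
  {c: True, a: True, g: False, k: False}
  {c: True, a: False, g: False, k: False}
  {c: True, g: True, a: True, k: False}
  {c: True, g: True, a: False, k: False}
  {a: True, c: False, g: False, k: False}
  {c: False, a: False, g: False, k: False}
  {g: True, a: True, c: False, k: False}
  {g: True, c: False, a: False, k: False}
  {c: True, k: True, a: True, g: False}
  {c: True, k: True, a: False, g: False}
  {c: True, k: True, g: True, a: True}
  {c: True, k: True, g: True, a: False}
  {k: True, a: True, g: False, c: False}


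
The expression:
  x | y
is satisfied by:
  {y: True, x: True}
  {y: True, x: False}
  {x: True, y: False}


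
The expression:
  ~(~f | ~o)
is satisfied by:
  {f: True, o: True}


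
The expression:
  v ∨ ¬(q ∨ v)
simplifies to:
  v ∨ ¬q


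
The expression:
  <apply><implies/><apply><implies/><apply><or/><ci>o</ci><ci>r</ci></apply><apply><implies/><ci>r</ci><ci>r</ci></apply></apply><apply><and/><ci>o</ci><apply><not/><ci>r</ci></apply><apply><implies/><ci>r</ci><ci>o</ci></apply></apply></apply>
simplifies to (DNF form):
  <apply><and/><ci>o</ci><apply><not/><ci>r</ci></apply></apply>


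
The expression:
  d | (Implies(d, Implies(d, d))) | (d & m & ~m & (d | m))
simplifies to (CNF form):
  True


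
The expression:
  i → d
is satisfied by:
  {d: True, i: False}
  {i: False, d: False}
  {i: True, d: True}


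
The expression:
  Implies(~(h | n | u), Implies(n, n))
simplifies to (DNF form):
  True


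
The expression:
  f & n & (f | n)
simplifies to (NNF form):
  f & n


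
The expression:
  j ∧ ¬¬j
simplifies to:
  j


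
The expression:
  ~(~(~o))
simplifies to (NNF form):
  ~o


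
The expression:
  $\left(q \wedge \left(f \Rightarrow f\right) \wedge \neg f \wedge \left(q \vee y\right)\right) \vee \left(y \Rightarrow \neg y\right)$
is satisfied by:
  {q: True, y: False, f: False}
  {q: False, y: False, f: False}
  {f: True, q: True, y: False}
  {f: True, q: False, y: False}
  {y: True, q: True, f: False}


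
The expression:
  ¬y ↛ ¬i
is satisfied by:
  {i: True, y: False}


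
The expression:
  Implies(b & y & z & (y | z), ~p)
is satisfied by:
  {p: False, z: False, y: False, b: False}
  {b: True, p: False, z: False, y: False}
  {y: True, p: False, z: False, b: False}
  {b: True, y: True, p: False, z: False}
  {z: True, b: False, p: False, y: False}
  {b: True, z: True, p: False, y: False}
  {y: True, z: True, b: False, p: False}
  {b: True, y: True, z: True, p: False}
  {p: True, y: False, z: False, b: False}
  {b: True, p: True, y: False, z: False}
  {y: True, p: True, b: False, z: False}
  {b: True, y: True, p: True, z: False}
  {z: True, p: True, y: False, b: False}
  {b: True, z: True, p: True, y: False}
  {y: True, z: True, p: True, b: False}


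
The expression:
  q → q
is always true.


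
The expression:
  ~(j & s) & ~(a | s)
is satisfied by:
  {a: False, s: False}


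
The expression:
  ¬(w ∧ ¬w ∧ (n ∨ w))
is always true.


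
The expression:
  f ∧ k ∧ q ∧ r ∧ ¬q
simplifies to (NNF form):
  False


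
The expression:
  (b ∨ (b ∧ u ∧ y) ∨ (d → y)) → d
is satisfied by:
  {d: True}


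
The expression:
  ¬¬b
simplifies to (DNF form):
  b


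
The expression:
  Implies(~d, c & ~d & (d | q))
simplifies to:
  d | (c & q)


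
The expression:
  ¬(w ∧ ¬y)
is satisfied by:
  {y: True, w: False}
  {w: False, y: False}
  {w: True, y: True}


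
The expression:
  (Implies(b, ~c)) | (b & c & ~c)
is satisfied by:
  {c: False, b: False}
  {b: True, c: False}
  {c: True, b: False}


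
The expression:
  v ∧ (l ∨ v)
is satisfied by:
  {v: True}


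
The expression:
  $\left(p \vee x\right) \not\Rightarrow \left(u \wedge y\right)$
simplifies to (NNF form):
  $\left(p \wedge \neg u\right) \vee \left(p \wedge \neg y\right) \vee \left(x \wedge \neg u\right) \vee \left(x \wedge \neg y\right)$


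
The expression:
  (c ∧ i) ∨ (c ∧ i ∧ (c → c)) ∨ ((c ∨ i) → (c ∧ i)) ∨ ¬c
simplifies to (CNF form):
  i ∨ ¬c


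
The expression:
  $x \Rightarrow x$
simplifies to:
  $\text{True}$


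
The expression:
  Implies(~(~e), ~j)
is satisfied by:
  {e: False, j: False}
  {j: True, e: False}
  {e: True, j: False}


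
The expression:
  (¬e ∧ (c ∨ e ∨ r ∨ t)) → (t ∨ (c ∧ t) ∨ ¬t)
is always true.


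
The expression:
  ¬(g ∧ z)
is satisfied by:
  {g: False, z: False}
  {z: True, g: False}
  {g: True, z: False}


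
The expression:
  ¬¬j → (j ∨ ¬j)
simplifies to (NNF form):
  True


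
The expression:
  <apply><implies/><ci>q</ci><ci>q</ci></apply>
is always true.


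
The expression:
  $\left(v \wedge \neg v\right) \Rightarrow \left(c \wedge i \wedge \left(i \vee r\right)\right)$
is always true.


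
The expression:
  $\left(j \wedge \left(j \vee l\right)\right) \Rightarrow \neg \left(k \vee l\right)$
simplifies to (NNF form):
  $\left(\neg k \wedge \neg l\right) \vee \neg j$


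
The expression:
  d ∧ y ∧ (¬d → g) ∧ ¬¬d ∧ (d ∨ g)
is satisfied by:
  {d: True, y: True}


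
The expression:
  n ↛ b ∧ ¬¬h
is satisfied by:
  {h: True, n: True, b: False}


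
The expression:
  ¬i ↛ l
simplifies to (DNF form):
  l ∨ ¬i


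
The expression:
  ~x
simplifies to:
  ~x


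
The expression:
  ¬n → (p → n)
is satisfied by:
  {n: True, p: False}
  {p: False, n: False}
  {p: True, n: True}


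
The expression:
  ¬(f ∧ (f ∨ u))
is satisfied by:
  {f: False}


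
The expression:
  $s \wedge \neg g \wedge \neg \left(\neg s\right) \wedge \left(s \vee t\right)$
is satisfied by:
  {s: True, g: False}


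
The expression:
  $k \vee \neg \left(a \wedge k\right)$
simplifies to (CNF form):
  $\text{True}$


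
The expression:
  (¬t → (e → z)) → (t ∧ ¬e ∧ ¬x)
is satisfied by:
  {e: True, z: False, t: False, x: False}
  {x: True, e: True, z: False, t: False}
  {t: True, x: False, z: False, e: False}
  {t: True, z: True, x: False, e: False}


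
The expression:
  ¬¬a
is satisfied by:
  {a: True}


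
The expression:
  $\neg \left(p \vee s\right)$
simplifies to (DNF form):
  $\neg p \wedge \neg s$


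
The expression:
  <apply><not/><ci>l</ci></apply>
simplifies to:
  <apply><not/><ci>l</ci></apply>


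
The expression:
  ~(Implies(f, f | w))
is never true.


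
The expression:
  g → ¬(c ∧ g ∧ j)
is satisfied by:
  {g: False, c: False, j: False}
  {j: True, g: False, c: False}
  {c: True, g: False, j: False}
  {j: True, c: True, g: False}
  {g: True, j: False, c: False}
  {j: True, g: True, c: False}
  {c: True, g: True, j: False}


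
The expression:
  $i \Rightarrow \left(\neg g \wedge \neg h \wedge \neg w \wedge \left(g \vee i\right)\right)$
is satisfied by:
  {g: False, w: False, i: False, h: False}
  {h: True, g: False, w: False, i: False}
  {w: True, h: False, g: False, i: False}
  {h: True, w: True, g: False, i: False}
  {g: True, h: False, w: False, i: False}
  {h: True, g: True, w: False, i: False}
  {w: True, g: True, h: False, i: False}
  {h: True, w: True, g: True, i: False}
  {i: True, h: False, g: False, w: False}


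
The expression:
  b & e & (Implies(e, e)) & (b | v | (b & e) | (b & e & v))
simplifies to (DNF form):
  b & e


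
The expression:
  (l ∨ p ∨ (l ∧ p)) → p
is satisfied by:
  {p: True, l: False}
  {l: False, p: False}
  {l: True, p: True}


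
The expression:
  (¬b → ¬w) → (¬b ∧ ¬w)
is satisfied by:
  {b: False}


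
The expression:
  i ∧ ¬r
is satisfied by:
  {i: True, r: False}


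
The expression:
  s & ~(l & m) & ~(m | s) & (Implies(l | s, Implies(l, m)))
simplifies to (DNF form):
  False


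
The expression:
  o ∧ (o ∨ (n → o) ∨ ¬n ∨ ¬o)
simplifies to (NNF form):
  o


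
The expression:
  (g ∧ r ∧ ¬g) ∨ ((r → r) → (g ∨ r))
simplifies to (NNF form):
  g ∨ r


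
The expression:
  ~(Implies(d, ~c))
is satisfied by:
  {c: True, d: True}


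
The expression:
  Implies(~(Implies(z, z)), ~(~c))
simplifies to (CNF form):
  True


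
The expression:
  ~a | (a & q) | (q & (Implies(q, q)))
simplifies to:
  q | ~a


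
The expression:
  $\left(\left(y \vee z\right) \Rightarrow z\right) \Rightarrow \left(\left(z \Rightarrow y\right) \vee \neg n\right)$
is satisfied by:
  {y: True, z: False, n: False}
  {z: False, n: False, y: False}
  {y: True, n: True, z: False}
  {n: True, z: False, y: False}
  {y: True, z: True, n: False}
  {z: True, y: False, n: False}
  {y: True, n: True, z: True}


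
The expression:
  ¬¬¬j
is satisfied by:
  {j: False}


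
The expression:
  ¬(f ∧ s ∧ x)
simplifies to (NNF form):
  ¬f ∨ ¬s ∨ ¬x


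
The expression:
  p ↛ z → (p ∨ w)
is always true.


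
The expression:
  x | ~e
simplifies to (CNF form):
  x | ~e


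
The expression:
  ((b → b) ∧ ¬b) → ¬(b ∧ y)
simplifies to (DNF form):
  True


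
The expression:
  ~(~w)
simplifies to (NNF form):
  w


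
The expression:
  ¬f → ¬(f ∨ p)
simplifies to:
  f ∨ ¬p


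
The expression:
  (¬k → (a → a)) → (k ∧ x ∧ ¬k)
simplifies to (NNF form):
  False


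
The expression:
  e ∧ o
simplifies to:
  e ∧ o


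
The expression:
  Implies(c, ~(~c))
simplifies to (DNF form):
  True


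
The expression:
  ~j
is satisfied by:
  {j: False}


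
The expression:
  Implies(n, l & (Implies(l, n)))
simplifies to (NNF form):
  l | ~n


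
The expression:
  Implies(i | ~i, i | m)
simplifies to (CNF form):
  i | m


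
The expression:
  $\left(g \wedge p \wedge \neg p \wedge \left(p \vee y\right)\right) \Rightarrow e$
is always true.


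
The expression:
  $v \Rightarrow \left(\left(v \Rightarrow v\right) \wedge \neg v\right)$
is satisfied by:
  {v: False}


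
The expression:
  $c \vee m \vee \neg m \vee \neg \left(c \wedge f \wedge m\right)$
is always true.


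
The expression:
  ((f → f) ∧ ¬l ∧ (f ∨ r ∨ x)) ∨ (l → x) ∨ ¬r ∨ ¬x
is always true.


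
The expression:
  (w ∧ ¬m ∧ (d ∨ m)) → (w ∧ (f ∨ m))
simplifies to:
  f ∨ m ∨ ¬d ∨ ¬w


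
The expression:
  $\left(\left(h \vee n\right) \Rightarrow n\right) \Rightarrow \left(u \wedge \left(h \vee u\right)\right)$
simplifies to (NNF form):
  $u \vee \left(h \wedge \neg n\right)$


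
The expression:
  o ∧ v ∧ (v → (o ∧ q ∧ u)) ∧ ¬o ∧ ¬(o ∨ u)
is never true.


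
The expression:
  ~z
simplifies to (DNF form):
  ~z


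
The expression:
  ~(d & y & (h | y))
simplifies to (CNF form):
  ~d | ~y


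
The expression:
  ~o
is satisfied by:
  {o: False}


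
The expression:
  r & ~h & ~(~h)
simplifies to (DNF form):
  False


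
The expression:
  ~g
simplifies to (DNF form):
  ~g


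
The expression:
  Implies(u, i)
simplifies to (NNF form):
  i | ~u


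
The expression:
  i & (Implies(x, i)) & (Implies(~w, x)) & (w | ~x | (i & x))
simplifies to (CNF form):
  i & (w | x)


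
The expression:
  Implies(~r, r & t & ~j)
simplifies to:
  r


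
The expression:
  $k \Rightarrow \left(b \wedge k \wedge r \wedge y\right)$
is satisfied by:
  {b: True, y: True, r: True, k: False}
  {b: True, y: True, r: False, k: False}
  {b: True, r: True, y: False, k: False}
  {b: True, r: False, y: False, k: False}
  {y: True, r: True, b: False, k: False}
  {y: True, b: False, r: False, k: False}
  {y: False, r: True, b: False, k: False}
  {y: False, b: False, r: False, k: False}
  {b: True, k: True, y: True, r: True}


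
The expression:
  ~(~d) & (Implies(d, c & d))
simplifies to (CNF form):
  c & d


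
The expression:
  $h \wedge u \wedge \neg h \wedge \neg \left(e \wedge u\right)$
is never true.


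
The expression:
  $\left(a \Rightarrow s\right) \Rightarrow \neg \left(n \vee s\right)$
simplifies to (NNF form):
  $\neg s \wedge \left(a \vee \neg n\right)$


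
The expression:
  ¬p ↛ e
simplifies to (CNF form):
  e ∨ ¬p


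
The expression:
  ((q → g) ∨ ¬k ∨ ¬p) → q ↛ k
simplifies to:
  q ∧ (p ∨ ¬k) ∧ (¬g ∨ ¬k)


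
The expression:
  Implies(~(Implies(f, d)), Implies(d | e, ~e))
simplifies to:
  d | ~e | ~f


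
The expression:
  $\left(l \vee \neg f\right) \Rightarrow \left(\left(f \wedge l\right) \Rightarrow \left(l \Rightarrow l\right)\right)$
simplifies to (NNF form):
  $\text{True}$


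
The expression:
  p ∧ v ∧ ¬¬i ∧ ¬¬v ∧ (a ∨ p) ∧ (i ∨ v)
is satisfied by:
  {i: True, p: True, v: True}


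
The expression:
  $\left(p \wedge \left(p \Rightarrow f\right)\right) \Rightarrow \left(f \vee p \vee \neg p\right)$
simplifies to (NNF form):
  $\text{True}$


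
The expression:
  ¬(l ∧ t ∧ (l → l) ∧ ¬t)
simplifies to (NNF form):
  True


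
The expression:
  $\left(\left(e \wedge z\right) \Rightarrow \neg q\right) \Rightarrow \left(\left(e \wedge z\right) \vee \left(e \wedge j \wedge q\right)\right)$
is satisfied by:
  {q: True, z: True, e: True, j: True}
  {q: True, z: True, e: True, j: False}
  {z: True, e: True, j: True, q: False}
  {z: True, e: True, j: False, q: False}
  {q: True, e: True, j: True, z: False}


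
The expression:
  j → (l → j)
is always true.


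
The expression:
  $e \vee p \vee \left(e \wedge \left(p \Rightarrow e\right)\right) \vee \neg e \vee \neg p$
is always true.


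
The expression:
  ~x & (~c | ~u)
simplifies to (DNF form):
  (~c & ~x) | (~u & ~x)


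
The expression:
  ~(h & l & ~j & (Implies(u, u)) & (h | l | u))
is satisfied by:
  {j: True, l: False, h: False}
  {l: False, h: False, j: False}
  {h: True, j: True, l: False}
  {h: True, l: False, j: False}
  {j: True, l: True, h: False}
  {l: True, j: False, h: False}
  {h: True, l: True, j: True}


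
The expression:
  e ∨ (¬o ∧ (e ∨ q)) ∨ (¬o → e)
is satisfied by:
  {q: True, e: True, o: True}
  {q: True, e: True, o: False}
  {q: True, o: True, e: False}
  {q: True, o: False, e: False}
  {e: True, o: True, q: False}
  {e: True, o: False, q: False}
  {o: True, e: False, q: False}


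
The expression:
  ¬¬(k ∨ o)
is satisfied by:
  {k: True, o: True}
  {k: True, o: False}
  {o: True, k: False}


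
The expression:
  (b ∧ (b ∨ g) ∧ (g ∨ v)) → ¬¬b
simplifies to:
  True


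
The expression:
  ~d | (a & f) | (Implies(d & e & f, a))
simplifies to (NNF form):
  a | ~d | ~e | ~f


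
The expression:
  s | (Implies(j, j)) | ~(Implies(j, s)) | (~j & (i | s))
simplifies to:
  True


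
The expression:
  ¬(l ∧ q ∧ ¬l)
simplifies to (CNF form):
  True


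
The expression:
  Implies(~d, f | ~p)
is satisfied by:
  {d: True, f: True, p: False}
  {d: True, p: False, f: False}
  {f: True, p: False, d: False}
  {f: False, p: False, d: False}
  {d: True, f: True, p: True}
  {d: True, p: True, f: False}
  {f: True, p: True, d: False}


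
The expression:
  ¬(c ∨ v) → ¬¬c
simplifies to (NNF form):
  c ∨ v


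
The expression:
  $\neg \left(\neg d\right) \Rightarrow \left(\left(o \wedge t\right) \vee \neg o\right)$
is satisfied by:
  {t: True, o: False, d: False}
  {o: False, d: False, t: False}
  {d: True, t: True, o: False}
  {d: True, o: False, t: False}
  {t: True, o: True, d: False}
  {o: True, t: False, d: False}
  {d: True, o: True, t: True}


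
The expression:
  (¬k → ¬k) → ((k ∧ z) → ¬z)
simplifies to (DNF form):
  ¬k ∨ ¬z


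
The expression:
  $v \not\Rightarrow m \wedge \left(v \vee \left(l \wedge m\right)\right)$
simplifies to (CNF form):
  $v \wedge \neg m$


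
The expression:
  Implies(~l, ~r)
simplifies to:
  l | ~r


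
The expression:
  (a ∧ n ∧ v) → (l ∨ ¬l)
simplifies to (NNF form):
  True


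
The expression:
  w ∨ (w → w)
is always true.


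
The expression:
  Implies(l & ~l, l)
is always true.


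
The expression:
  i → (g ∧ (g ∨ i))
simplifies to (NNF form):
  g ∨ ¬i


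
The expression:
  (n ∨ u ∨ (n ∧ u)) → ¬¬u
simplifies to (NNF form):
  u ∨ ¬n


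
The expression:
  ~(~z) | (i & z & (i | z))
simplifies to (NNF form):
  z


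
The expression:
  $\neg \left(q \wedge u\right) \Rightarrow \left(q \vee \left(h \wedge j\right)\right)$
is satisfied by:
  {q: True, j: True, h: True}
  {q: True, j: True, h: False}
  {q: True, h: True, j: False}
  {q: True, h: False, j: False}
  {j: True, h: True, q: False}


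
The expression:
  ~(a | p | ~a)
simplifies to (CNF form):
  False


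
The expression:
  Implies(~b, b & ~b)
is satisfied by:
  {b: True}


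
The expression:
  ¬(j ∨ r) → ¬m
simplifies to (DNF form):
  j ∨ r ∨ ¬m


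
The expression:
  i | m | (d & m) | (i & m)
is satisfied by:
  {i: True, m: True}
  {i: True, m: False}
  {m: True, i: False}


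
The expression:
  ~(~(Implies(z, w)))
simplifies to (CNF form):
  w | ~z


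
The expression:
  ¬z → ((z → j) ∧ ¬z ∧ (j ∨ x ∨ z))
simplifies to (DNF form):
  j ∨ x ∨ z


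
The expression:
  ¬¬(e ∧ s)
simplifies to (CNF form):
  e ∧ s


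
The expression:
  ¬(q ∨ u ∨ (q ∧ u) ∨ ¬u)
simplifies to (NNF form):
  False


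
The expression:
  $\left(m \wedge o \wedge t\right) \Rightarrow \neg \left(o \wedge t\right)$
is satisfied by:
  {o: False, m: False, t: False}
  {t: True, o: False, m: False}
  {m: True, o: False, t: False}
  {t: True, m: True, o: False}
  {o: True, t: False, m: False}
  {t: True, o: True, m: False}
  {m: True, o: True, t: False}


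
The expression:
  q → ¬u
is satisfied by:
  {u: False, q: False}
  {q: True, u: False}
  {u: True, q: False}


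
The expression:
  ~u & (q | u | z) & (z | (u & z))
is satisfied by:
  {z: True, u: False}


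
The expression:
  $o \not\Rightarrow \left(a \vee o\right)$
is never true.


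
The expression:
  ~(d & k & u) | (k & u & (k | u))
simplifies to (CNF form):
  True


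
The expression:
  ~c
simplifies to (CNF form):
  ~c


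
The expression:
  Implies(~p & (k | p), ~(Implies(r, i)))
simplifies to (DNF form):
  p | ~k | (r & ~i)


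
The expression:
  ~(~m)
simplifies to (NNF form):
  m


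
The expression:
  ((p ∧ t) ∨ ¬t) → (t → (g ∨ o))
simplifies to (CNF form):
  g ∨ o ∨ ¬p ∨ ¬t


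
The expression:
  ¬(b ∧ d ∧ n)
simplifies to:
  ¬b ∨ ¬d ∨ ¬n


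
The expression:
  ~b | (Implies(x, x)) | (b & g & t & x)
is always true.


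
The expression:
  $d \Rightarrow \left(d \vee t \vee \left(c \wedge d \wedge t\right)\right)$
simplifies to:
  $\text{True}$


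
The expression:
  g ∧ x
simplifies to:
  g ∧ x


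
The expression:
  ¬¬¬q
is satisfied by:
  {q: False}


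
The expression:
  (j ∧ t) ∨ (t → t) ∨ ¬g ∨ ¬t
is always true.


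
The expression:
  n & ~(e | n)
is never true.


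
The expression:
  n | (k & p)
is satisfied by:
  {n: True, k: True, p: True}
  {n: True, k: True, p: False}
  {n: True, p: True, k: False}
  {n: True, p: False, k: False}
  {k: True, p: True, n: False}


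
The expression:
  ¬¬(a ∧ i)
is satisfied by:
  {a: True, i: True}


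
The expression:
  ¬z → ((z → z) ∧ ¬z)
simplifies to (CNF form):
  True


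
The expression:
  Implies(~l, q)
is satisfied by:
  {q: True, l: True}
  {q: True, l: False}
  {l: True, q: False}


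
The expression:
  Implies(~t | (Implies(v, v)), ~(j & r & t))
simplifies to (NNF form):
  ~j | ~r | ~t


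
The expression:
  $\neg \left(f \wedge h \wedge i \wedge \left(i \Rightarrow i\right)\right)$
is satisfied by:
  {h: False, i: False, f: False}
  {f: True, h: False, i: False}
  {i: True, h: False, f: False}
  {f: True, i: True, h: False}
  {h: True, f: False, i: False}
  {f: True, h: True, i: False}
  {i: True, h: True, f: False}


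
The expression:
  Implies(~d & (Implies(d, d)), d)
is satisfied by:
  {d: True}


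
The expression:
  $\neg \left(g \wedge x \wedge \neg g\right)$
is always true.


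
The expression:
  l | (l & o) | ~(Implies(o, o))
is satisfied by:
  {l: True}


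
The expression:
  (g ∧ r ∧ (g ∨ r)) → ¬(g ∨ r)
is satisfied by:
  {g: False, r: False}
  {r: True, g: False}
  {g: True, r: False}


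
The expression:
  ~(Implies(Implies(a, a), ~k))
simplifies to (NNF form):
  k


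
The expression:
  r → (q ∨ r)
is always true.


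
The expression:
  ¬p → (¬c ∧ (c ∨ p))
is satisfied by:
  {p: True}


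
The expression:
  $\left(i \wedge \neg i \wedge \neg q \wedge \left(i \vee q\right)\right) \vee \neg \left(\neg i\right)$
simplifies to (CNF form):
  $i$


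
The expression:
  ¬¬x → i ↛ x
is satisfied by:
  {x: False}


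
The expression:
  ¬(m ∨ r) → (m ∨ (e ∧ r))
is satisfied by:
  {r: True, m: True}
  {r: True, m: False}
  {m: True, r: False}


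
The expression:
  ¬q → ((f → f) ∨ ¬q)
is always true.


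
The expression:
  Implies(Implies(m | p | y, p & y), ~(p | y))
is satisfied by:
  {p: False, y: False}
  {y: True, p: False}
  {p: True, y: False}


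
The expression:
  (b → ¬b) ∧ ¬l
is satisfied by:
  {l: False, b: False}


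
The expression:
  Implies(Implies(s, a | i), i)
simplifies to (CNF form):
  (i | s) & (i | ~a)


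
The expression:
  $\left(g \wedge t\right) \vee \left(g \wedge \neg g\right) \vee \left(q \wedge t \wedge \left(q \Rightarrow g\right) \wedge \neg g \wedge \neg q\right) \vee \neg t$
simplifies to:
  $g \vee \neg t$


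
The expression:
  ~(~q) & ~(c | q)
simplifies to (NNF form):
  False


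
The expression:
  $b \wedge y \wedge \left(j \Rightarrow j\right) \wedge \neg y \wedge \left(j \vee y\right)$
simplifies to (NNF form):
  $\text{False}$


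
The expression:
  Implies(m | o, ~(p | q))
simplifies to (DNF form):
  (~m & ~o) | (~p & ~q) | (~m & ~o & ~p) | (~m & ~o & ~q) | (~m & ~p & ~q) | (~o & ~p & ~q) | (~m & ~o & ~p & ~q)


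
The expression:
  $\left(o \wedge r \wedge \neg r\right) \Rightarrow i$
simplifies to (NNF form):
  $\text{True}$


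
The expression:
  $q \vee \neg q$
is always true.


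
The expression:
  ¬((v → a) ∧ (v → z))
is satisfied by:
  {v: True, z: False, a: False}
  {a: True, v: True, z: False}
  {z: True, v: True, a: False}


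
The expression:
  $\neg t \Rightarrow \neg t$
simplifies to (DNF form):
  $\text{True}$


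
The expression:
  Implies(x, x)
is always true.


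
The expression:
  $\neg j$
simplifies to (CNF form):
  $\neg j$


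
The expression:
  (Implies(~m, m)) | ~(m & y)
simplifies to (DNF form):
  True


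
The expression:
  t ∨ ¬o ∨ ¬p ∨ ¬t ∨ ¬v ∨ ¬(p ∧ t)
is always true.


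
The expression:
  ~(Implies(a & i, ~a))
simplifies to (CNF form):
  a & i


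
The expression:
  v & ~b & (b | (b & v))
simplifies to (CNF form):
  False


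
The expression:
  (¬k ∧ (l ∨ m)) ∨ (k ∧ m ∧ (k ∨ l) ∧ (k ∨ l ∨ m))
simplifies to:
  m ∨ (l ∧ ¬k)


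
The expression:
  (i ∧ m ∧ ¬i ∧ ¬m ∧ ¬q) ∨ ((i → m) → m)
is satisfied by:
  {i: True, m: True}
  {i: True, m: False}
  {m: True, i: False}


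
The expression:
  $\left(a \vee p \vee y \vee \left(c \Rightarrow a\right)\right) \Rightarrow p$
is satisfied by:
  {p: True, c: True, a: False, y: False}
  {p: True, c: False, a: False, y: False}
  {y: True, p: True, c: True, a: False}
  {y: True, p: True, c: False, a: False}
  {p: True, a: True, c: True, y: False}
  {p: True, a: True, c: False, y: False}
  {p: True, a: True, y: True, c: True}
  {p: True, a: True, y: True, c: False}
  {c: True, p: False, a: False, y: False}


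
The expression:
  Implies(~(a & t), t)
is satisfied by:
  {t: True}


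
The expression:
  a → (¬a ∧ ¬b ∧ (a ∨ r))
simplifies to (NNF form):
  ¬a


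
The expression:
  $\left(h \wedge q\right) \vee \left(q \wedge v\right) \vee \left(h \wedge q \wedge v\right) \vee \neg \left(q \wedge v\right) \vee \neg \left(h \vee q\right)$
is always true.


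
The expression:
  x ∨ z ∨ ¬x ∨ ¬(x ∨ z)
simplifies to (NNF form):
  True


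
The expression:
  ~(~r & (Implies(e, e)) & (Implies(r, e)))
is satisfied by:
  {r: True}


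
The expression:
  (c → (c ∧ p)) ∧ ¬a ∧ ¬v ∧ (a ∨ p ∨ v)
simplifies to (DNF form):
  p ∧ ¬a ∧ ¬v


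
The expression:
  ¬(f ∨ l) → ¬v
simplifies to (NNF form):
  f ∨ l ∨ ¬v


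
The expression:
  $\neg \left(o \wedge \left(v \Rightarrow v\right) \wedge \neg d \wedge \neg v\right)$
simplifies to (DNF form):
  $d \vee v \vee \neg o$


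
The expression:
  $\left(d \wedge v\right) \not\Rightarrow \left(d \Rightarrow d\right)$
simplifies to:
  $\text{False}$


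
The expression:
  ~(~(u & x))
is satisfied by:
  {u: True, x: True}


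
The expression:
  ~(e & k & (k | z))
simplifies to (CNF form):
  ~e | ~k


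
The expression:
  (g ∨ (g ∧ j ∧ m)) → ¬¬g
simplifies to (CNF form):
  True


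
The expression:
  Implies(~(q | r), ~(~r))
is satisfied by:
  {r: True, q: True}
  {r: True, q: False}
  {q: True, r: False}


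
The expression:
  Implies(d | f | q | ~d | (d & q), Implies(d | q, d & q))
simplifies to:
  (d & q) | (~d & ~q)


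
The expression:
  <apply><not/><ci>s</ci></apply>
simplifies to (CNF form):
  <apply><not/><ci>s</ci></apply>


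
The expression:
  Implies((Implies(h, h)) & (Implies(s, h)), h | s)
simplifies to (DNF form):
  h | s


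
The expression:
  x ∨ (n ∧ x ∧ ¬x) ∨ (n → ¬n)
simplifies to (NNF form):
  x ∨ ¬n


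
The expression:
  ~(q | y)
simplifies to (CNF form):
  ~q & ~y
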